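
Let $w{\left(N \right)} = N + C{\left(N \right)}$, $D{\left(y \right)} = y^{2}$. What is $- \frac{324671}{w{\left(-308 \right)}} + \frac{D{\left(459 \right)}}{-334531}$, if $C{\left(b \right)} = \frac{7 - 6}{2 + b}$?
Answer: $\frac{33215572902537}{31529212219} \approx 1053.5$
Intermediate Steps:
$C{\left(b \right)} = \frac{1}{2 + b}$ ($C{\left(b \right)} = 1 \frac{1}{2 + b} = \frac{1}{2 + b}$)
$w{\left(N \right)} = N + \frac{1}{2 + N}$
$- \frac{324671}{w{\left(-308 \right)}} + \frac{D{\left(459 \right)}}{-334531} = - \frac{324671}{\frac{1}{2 - 308} \left(1 - 308 \left(2 - 308\right)\right)} + \frac{459^{2}}{-334531} = - \frac{324671}{\frac{1}{-306} \left(1 - -94248\right)} + 210681 \left(- \frac{1}{334531}\right) = - \frac{324671}{\left(- \frac{1}{306}\right) \left(1 + 94248\right)} - \frac{210681}{334531} = - \frac{324671}{\left(- \frac{1}{306}\right) 94249} - \frac{210681}{334531} = - \frac{324671}{- \frac{94249}{306}} - \frac{210681}{334531} = \left(-324671\right) \left(- \frac{306}{94249}\right) - \frac{210681}{334531} = \frac{99349326}{94249} - \frac{210681}{334531} = \frac{33215572902537}{31529212219}$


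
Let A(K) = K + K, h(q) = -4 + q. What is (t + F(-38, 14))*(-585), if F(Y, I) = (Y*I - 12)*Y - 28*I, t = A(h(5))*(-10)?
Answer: -11852100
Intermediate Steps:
A(K) = 2*K
t = -20 (t = (2*(-4 + 5))*(-10) = (2*1)*(-10) = 2*(-10) = -20)
F(Y, I) = -28*I + Y*(-12 + I*Y) (F(Y, I) = (I*Y - 12)*Y - 28*I = (-12 + I*Y)*Y - 28*I = Y*(-12 + I*Y) - 28*I = -28*I + Y*(-12 + I*Y))
(t + F(-38, 14))*(-585) = (-20 + (-28*14 - 12*(-38) + 14*(-38)²))*(-585) = (-20 + (-392 + 456 + 14*1444))*(-585) = (-20 + (-392 + 456 + 20216))*(-585) = (-20 + 20280)*(-585) = 20260*(-585) = -11852100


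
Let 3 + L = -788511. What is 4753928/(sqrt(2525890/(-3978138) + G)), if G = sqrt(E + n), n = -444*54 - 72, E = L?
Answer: 4753928*sqrt(1989069)/sqrt(-1262945 + 1989069*I*sqrt(812562)) ≈ 1.1192e+5 - 1.12e+5*I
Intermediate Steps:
L = -788514 (L = -3 - 788511 = -788514)
E = -788514
n = -24048 (n = -23976 - 72 = -24048)
G = I*sqrt(812562) (G = sqrt(-788514 - 24048) = sqrt(-812562) = I*sqrt(812562) ≈ 901.42*I)
4753928/(sqrt(2525890/(-3978138) + G)) = 4753928/(sqrt(2525890/(-3978138) + I*sqrt(812562))) = 4753928/(sqrt(2525890*(-1/3978138) + I*sqrt(812562))) = 4753928/(sqrt(-1262945/1989069 + I*sqrt(812562))) = 4753928/sqrt(-1262945/1989069 + I*sqrt(812562))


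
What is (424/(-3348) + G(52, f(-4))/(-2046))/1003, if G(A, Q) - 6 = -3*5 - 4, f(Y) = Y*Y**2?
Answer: -2215/18469242 ≈ -0.00011993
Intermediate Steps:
f(Y) = Y**3
G(A, Q) = -13 (G(A, Q) = 6 + (-3*5 - 4) = 6 + (-15 - 4) = 6 - 19 = -13)
(424/(-3348) + G(52, f(-4))/(-2046))/1003 = (424/(-3348) - 13/(-2046))/1003 = (424*(-1/3348) - 13*(-1/2046))*(1/1003) = (-106/837 + 13/2046)*(1/1003) = -2215/18414*1/1003 = -2215/18469242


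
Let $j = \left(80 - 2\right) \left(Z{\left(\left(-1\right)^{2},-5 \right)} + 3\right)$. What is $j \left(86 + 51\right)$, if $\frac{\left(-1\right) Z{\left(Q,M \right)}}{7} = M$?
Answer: $406068$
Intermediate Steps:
$Z{\left(Q,M \right)} = - 7 M$
$j = 2964$ ($j = \left(80 - 2\right) \left(\left(-7\right) \left(-5\right) + 3\right) = 78 \left(35 + 3\right) = 78 \cdot 38 = 2964$)
$j \left(86 + 51\right) = 2964 \left(86 + 51\right) = 2964 \cdot 137 = 406068$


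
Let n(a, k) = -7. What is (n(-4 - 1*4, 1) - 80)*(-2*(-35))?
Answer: -6090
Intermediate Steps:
(n(-4 - 1*4, 1) - 80)*(-2*(-35)) = (-7 - 80)*(-2*(-35)) = -87*70 = -6090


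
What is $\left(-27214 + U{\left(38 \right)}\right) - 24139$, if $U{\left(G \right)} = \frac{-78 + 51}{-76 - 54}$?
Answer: $- \frac{6675863}{130} \approx -51353.0$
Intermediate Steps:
$U{\left(G \right)} = \frac{27}{130}$ ($U{\left(G \right)} = - \frac{27}{-130} = \left(-27\right) \left(- \frac{1}{130}\right) = \frac{27}{130}$)
$\left(-27214 + U{\left(38 \right)}\right) - 24139 = \left(-27214 + \frac{27}{130}\right) - 24139 = - \frac{3537793}{130} - 24139 = - \frac{6675863}{130}$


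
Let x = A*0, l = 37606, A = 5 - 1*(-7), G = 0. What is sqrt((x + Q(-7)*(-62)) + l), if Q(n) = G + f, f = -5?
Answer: 2*sqrt(9479) ≈ 194.72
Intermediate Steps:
A = 12 (A = 5 + 7 = 12)
Q(n) = -5 (Q(n) = 0 - 5 = -5)
x = 0 (x = 12*0 = 0)
sqrt((x + Q(-7)*(-62)) + l) = sqrt((0 - 5*(-62)) + 37606) = sqrt((0 + 310) + 37606) = sqrt(310 + 37606) = sqrt(37916) = 2*sqrt(9479)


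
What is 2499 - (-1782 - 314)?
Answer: 4595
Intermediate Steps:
2499 - (-1782 - 314) = 2499 - 1*(-2096) = 2499 + 2096 = 4595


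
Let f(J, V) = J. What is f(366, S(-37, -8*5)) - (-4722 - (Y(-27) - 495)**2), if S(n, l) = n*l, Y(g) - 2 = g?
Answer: 275488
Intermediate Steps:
Y(g) = 2 + g
S(n, l) = l*n
f(366, S(-37, -8*5)) - (-4722 - (Y(-27) - 495)**2) = 366 - (-4722 - ((2 - 27) - 495)**2) = 366 - (-4722 - (-25 - 495)**2) = 366 - (-4722 - 1*(-520)**2) = 366 - (-4722 - 1*270400) = 366 - (-4722 - 270400) = 366 - 1*(-275122) = 366 + 275122 = 275488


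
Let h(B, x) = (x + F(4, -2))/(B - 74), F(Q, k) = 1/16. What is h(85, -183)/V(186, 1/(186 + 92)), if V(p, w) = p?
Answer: -2927/32736 ≈ -0.089412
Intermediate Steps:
F(Q, k) = 1/16
h(B, x) = (1/16 + x)/(-74 + B) (h(B, x) = (x + 1/16)/(B - 74) = (1/16 + x)/(-74 + B))
h(85, -183)/V(186, 1/(186 + 92)) = ((1/16 - 183)/(-74 + 85))/186 = (-2927/16/11)*(1/186) = ((1/11)*(-2927/16))*(1/186) = -2927/176*1/186 = -2927/32736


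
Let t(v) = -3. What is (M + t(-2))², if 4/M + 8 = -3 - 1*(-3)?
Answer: 49/4 ≈ 12.250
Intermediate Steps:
M = -½ (M = 4/(-8 + (-3 - 1*(-3))) = 4/(-8 + (-3 + 3)) = 4/(-8 + 0) = 4/(-8) = 4*(-⅛) = -½ ≈ -0.50000)
(M + t(-2))² = (-½ - 3)² = (-7/2)² = 49/4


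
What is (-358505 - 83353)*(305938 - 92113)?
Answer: -94480286850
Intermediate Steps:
(-358505 - 83353)*(305938 - 92113) = -441858*213825 = -94480286850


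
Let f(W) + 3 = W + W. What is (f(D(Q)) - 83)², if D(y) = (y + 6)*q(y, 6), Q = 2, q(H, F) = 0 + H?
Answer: 2916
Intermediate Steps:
q(H, F) = H
D(y) = y*(6 + y) (D(y) = (y + 6)*y = (6 + y)*y = y*(6 + y))
f(W) = -3 + 2*W (f(W) = -3 + (W + W) = -3 + 2*W)
(f(D(Q)) - 83)² = ((-3 + 2*(2*(6 + 2))) - 83)² = ((-3 + 2*(2*8)) - 83)² = ((-3 + 2*16) - 83)² = ((-3 + 32) - 83)² = (29 - 83)² = (-54)² = 2916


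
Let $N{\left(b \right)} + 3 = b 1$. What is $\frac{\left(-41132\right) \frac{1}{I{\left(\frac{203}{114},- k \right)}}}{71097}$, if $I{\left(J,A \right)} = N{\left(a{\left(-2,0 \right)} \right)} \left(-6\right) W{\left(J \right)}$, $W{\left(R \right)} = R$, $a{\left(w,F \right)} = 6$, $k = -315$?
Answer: $\frac{8588}{475803} \approx 0.018049$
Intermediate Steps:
$N{\left(b \right)} = -3 + b$ ($N{\left(b \right)} = -3 + b 1 = -3 + b$)
$I{\left(J,A \right)} = - 18 J$ ($I{\left(J,A \right)} = \left(-3 + 6\right) \left(-6\right) J = 3 \left(-6\right) J = - 18 J$)
$\frac{\left(-41132\right) \frac{1}{I{\left(\frac{203}{114},- k \right)}}}{71097} = \frac{\left(-41132\right) \frac{1}{\left(-18\right) \frac{203}{114}}}{71097} = - \frac{41132}{\left(-18\right) 203 \cdot \frac{1}{114}} \cdot \frac{1}{71097} = - \frac{41132}{\left(-18\right) \frac{203}{114}} \cdot \frac{1}{71097} = - \frac{41132}{- \frac{609}{19}} \cdot \frac{1}{71097} = \left(-41132\right) \left(- \frac{19}{609}\right) \frac{1}{71097} = \frac{111644}{87} \cdot \frac{1}{71097} = \frac{8588}{475803}$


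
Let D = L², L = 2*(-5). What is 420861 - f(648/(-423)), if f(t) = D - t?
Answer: 19775695/47 ≈ 4.2076e+5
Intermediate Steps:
L = -10
D = 100 (D = (-10)² = 100)
f(t) = 100 - t
420861 - f(648/(-423)) = 420861 - (100 - 648/(-423)) = 420861 - (100 - 648*(-1)/423) = 420861 - (100 - 1*(-72/47)) = 420861 - (100 + 72/47) = 420861 - 1*4772/47 = 420861 - 4772/47 = 19775695/47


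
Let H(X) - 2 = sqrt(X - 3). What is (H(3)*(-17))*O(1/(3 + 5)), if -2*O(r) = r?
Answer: 17/8 ≈ 2.1250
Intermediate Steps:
O(r) = -r/2
H(X) = 2 + sqrt(-3 + X) (H(X) = 2 + sqrt(X - 3) = 2 + sqrt(-3 + X))
(H(3)*(-17))*O(1/(3 + 5)) = ((2 + sqrt(-3 + 3))*(-17))*(-1/(2*(3 + 5))) = ((2 + sqrt(0))*(-17))*(-1/2/8) = ((2 + 0)*(-17))*(-1/2*1/8) = (2*(-17))*(-1/16) = -34*(-1/16) = 17/8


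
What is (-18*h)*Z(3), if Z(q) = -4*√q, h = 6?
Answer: 432*√3 ≈ 748.25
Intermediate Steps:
(-18*h)*Z(3) = (-18*6)*(-4*√3) = -(-432)*√3 = 432*√3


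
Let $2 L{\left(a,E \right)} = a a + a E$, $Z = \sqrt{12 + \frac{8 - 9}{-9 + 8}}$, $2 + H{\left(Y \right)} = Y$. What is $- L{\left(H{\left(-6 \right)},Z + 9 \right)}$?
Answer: $4 + 4 \sqrt{13} \approx 18.422$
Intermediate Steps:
$H{\left(Y \right)} = -2 + Y$
$Z = \sqrt{13}$ ($Z = \sqrt{12 - \frac{1}{-1}} = \sqrt{12 - -1} = \sqrt{12 + 1} = \sqrt{13} \approx 3.6056$)
$L{\left(a,E \right)} = \frac{a^{2}}{2} + \frac{E a}{2}$ ($L{\left(a,E \right)} = \frac{a a + a E}{2} = \frac{a^{2} + E a}{2} = \frac{a^{2}}{2} + \frac{E a}{2}$)
$- L{\left(H{\left(-6 \right)},Z + 9 \right)} = - \frac{\left(-2 - 6\right) \left(\left(\sqrt{13} + 9\right) - 8\right)}{2} = - \frac{\left(-8\right) \left(\left(9 + \sqrt{13}\right) - 8\right)}{2} = - \frac{\left(-8\right) \left(1 + \sqrt{13}\right)}{2} = - (-4 - 4 \sqrt{13}) = 4 + 4 \sqrt{13}$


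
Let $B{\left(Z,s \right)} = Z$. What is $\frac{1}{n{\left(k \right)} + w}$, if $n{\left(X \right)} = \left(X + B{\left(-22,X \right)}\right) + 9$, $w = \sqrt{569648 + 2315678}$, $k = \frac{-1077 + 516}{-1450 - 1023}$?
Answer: $\frac{39058562}{8822437045455} + \frac{6115729 \sqrt{2885326}}{17644874090910} \approx 0.00059317$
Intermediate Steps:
$k = \frac{561}{2473}$ ($k = - \frac{561}{-2473} = \left(-561\right) \left(- \frac{1}{2473}\right) = \frac{561}{2473} \approx 0.22685$)
$w = \sqrt{2885326} \approx 1698.6$
$n{\left(X \right)} = -13 + X$ ($n{\left(X \right)} = \left(X - 22\right) + 9 = \left(-22 + X\right) + 9 = -13 + X$)
$\frac{1}{n{\left(k \right)} + w} = \frac{1}{\left(-13 + \frac{561}{2473}\right) + \sqrt{2885326}} = \frac{1}{- \frac{31588}{2473} + \sqrt{2885326}}$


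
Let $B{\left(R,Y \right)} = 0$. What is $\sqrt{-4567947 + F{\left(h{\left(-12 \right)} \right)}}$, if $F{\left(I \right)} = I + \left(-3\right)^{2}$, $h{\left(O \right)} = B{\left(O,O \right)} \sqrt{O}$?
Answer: $i \sqrt{4567938} \approx 2137.3 i$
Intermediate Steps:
$h{\left(O \right)} = 0$ ($h{\left(O \right)} = 0 \sqrt{O} = 0$)
$F{\left(I \right)} = 9 + I$ ($F{\left(I \right)} = I + 9 = 9 + I$)
$\sqrt{-4567947 + F{\left(h{\left(-12 \right)} \right)}} = \sqrt{-4567947 + \left(9 + 0\right)} = \sqrt{-4567947 + 9} = \sqrt{-4567938} = i \sqrt{4567938}$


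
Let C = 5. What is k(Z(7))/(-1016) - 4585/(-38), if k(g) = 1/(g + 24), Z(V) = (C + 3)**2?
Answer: 204967821/1698752 ≈ 120.66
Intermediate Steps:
Z(V) = 64 (Z(V) = (5 + 3)**2 = 8**2 = 64)
k(g) = 1/(24 + g)
k(Z(7))/(-1016) - 4585/(-38) = 1/((24 + 64)*(-1016)) - 4585/(-38) = -1/1016/88 - 4585*(-1/38) = (1/88)*(-1/1016) + 4585/38 = -1/89408 + 4585/38 = 204967821/1698752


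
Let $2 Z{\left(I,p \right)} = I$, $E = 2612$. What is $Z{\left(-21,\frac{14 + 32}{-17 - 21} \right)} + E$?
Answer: $\frac{5203}{2} \approx 2601.5$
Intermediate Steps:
$Z{\left(I,p \right)} = \frac{I}{2}$
$Z{\left(-21,\frac{14 + 32}{-17 - 21} \right)} + E = \frac{1}{2} \left(-21\right) + 2612 = - \frac{21}{2} + 2612 = \frac{5203}{2}$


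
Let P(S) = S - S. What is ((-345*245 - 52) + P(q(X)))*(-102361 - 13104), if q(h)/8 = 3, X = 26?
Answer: 9765683305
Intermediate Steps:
q(h) = 24 (q(h) = 8*3 = 24)
P(S) = 0
((-345*245 - 52) + P(q(X)))*(-102361 - 13104) = ((-345*245 - 52) + 0)*(-102361 - 13104) = ((-84525 - 52) + 0)*(-115465) = (-84577 + 0)*(-115465) = -84577*(-115465) = 9765683305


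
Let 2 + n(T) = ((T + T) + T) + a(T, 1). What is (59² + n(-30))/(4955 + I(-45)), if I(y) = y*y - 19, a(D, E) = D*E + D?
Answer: 3329/6961 ≈ 0.47824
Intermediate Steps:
a(D, E) = D + D*E
I(y) = -19 + y² (I(y) = y² - 19 = -19 + y²)
n(T) = -2 + 5*T (n(T) = -2 + (((T + T) + T) + T*(1 + 1)) = -2 + ((2*T + T) + T*2) = -2 + (3*T + 2*T) = -2 + 5*T)
(59² + n(-30))/(4955 + I(-45)) = (59² + (-2 + 5*(-30)))/(4955 + (-19 + (-45)²)) = (3481 + (-2 - 150))/(4955 + (-19 + 2025)) = (3481 - 152)/(4955 + 2006) = 3329/6961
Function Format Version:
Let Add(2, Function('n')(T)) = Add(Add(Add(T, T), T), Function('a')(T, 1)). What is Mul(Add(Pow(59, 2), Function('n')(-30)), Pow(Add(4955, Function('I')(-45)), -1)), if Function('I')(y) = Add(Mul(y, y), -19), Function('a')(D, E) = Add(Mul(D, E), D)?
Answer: Rational(3329, 6961) ≈ 0.47824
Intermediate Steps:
Function('a')(D, E) = Add(D, Mul(D, E))
Function('I')(y) = Add(-19, Pow(y, 2)) (Function('I')(y) = Add(Pow(y, 2), -19) = Add(-19, Pow(y, 2)))
Function('n')(T) = Add(-2, Mul(5, T)) (Function('n')(T) = Add(-2, Add(Add(Add(T, T), T), Mul(T, Add(1, 1)))) = Add(-2, Add(Add(Mul(2, T), T), Mul(T, 2))) = Add(-2, Add(Mul(3, T), Mul(2, T))) = Add(-2, Mul(5, T)))
Mul(Add(Pow(59, 2), Function('n')(-30)), Pow(Add(4955, Function('I')(-45)), -1)) = Mul(Add(Pow(59, 2), Add(-2, Mul(5, -30))), Pow(Add(4955, Add(-19, Pow(-45, 2))), -1)) = Mul(Add(3481, Add(-2, -150)), Pow(Add(4955, Add(-19, 2025)), -1)) = Mul(Add(3481, -152), Pow(Add(4955, 2006), -1)) = Mul(3329, Pow(6961, -1)) = Mul(3329, Rational(1, 6961)) = Rational(3329, 6961)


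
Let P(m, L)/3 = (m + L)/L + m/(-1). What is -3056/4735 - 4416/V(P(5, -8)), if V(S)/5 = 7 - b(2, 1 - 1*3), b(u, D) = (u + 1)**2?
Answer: 417584/947 ≈ 440.95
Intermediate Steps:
b(u, D) = (1 + u)**2
P(m, L) = -3*m + 3*(L + m)/L (P(m, L) = 3*((m + L)/L + m/(-1)) = 3*((L + m)/L + m*(-1)) = 3*((L + m)/L - m) = 3*(-m + (L + m)/L) = -3*m + 3*(L + m)/L)
V(S) = -10 (V(S) = 5*(7 - (1 + 2)**2) = 5*(7 - 1*3**2) = 5*(7 - 1*9) = 5*(7 - 9) = 5*(-2) = -10)
-3056/4735 - 4416/V(P(5, -8)) = -3056/4735 - 4416/(-10) = -3056*1/4735 - 4416*(-1/10) = -3056/4735 + 2208/5 = 417584/947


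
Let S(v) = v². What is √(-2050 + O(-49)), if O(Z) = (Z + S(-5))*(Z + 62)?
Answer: I*√2362 ≈ 48.6*I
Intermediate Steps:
O(Z) = (25 + Z)*(62 + Z) (O(Z) = (Z + (-5)²)*(Z + 62) = (Z + 25)*(62 + Z) = (25 + Z)*(62 + Z))
√(-2050 + O(-49)) = √(-2050 + (1550 + (-49)² + 87*(-49))) = √(-2050 + (1550 + 2401 - 4263)) = √(-2050 - 312) = √(-2362) = I*√2362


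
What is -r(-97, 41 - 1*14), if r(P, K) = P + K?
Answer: 70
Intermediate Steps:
r(P, K) = K + P
-r(-97, 41 - 1*14) = -((41 - 1*14) - 97) = -((41 - 14) - 97) = -(27 - 97) = -1*(-70) = 70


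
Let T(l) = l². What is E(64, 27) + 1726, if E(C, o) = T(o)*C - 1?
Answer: 48381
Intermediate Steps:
E(C, o) = -1 + C*o² (E(C, o) = o²*C - 1 = C*o² - 1 = -1 + C*o²)
E(64, 27) + 1726 = (-1 + 64*27²) + 1726 = (-1 + 64*729) + 1726 = (-1 + 46656) + 1726 = 46655 + 1726 = 48381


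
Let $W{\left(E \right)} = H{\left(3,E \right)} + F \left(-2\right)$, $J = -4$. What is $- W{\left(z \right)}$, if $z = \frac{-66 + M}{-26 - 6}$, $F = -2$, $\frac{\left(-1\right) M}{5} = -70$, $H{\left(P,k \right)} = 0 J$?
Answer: $-4$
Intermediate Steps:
$H{\left(P,k \right)} = 0$ ($H{\left(P,k \right)} = 0 \left(-4\right) = 0$)
$M = 350$ ($M = \left(-5\right) \left(-70\right) = 350$)
$z = - \frac{71}{8}$ ($z = \frac{-66 + 350}{-26 - 6} = \frac{284}{-32} = 284 \left(- \frac{1}{32}\right) = - \frac{71}{8} \approx -8.875$)
$W{\left(E \right)} = 4$ ($W{\left(E \right)} = 0 - -4 = 0 + 4 = 4$)
$- W{\left(z \right)} = \left(-1\right) 4 = -4$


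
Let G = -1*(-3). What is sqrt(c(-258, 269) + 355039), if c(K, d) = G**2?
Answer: 2*sqrt(88762) ≈ 595.86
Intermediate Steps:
G = 3
c(K, d) = 9 (c(K, d) = 3**2 = 9)
sqrt(c(-258, 269) + 355039) = sqrt(9 + 355039) = sqrt(355048) = 2*sqrt(88762)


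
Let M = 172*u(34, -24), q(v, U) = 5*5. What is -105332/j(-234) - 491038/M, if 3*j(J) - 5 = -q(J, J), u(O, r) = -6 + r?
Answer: 41009003/2580 ≈ 15895.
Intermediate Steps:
q(v, U) = 25
M = -5160 (M = 172*(-6 - 24) = 172*(-30) = -5160)
j(J) = -20/3 (j(J) = 5/3 + (-1*25)/3 = 5/3 + (1/3)*(-25) = 5/3 - 25/3 = -20/3)
-105332/j(-234) - 491038/M = -105332/(-20/3) - 491038/(-5160) = -105332*(-3/20) - 491038*(-1/5160) = 78999/5 + 245519/2580 = 41009003/2580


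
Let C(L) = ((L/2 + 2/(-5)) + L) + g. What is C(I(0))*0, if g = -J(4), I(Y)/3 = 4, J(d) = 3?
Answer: 0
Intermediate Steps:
I(Y) = 12 (I(Y) = 3*4 = 12)
g = -3 (g = -1*3 = -3)
C(L) = -17/5 + 3*L/2 (C(L) = ((L/2 + 2/(-5)) + L) - 3 = ((L*(1/2) + 2*(-1/5)) + L) - 3 = ((L/2 - 2/5) + L) - 3 = ((-2/5 + L/2) + L) - 3 = (-2/5 + 3*L/2) - 3 = -17/5 + 3*L/2)
C(I(0))*0 = (-17/5 + (3/2)*12)*0 = (-17/5 + 18)*0 = (73/5)*0 = 0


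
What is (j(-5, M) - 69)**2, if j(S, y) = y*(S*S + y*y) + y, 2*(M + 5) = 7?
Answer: 793881/64 ≈ 12404.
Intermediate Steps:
M = -3/2 (M = -5 + (1/2)*7 = -5 + 7/2 = -3/2 ≈ -1.5000)
j(S, y) = y + y*(S**2 + y**2) (j(S, y) = y*(S**2 + y**2) + y = y + y*(S**2 + y**2))
(j(-5, M) - 69)**2 = (-3*(1 + (-5)**2 + (-3/2)**2)/2 - 69)**2 = (-3*(1 + 25 + 9/4)/2 - 69)**2 = (-3/2*113/4 - 69)**2 = (-339/8 - 69)**2 = (-891/8)**2 = 793881/64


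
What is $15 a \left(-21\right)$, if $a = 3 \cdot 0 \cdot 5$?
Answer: $0$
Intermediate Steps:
$a = 0$ ($a = 0 \cdot 5 = 0$)
$15 a \left(-21\right) = 15 \cdot 0 \left(-21\right) = 0 \left(-21\right) = 0$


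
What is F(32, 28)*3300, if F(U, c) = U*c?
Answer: 2956800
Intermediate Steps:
F(32, 28)*3300 = (32*28)*3300 = 896*3300 = 2956800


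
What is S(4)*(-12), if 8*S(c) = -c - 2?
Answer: 9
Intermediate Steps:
S(c) = -1/4 - c/8 (S(c) = (-c - 2)/8 = (-2 - c)/8 = -1/4 - c/8)
S(4)*(-12) = (-1/4 - 1/8*4)*(-12) = (-1/4 - 1/2)*(-12) = -3/4*(-12) = 9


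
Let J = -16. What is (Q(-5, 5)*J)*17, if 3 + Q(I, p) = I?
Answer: 2176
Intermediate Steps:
Q(I, p) = -3 + I
(Q(-5, 5)*J)*17 = ((-3 - 5)*(-16))*17 = -8*(-16)*17 = 128*17 = 2176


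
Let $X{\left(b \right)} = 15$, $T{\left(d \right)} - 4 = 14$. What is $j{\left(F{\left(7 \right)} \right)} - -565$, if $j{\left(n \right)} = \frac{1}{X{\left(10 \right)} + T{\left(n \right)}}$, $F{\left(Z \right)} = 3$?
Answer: $\frac{18646}{33} \approx 565.03$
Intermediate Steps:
$T{\left(d \right)} = 18$ ($T{\left(d \right)} = 4 + 14 = 18$)
$j{\left(n \right)} = \frac{1}{33}$ ($j{\left(n \right)} = \frac{1}{15 + 18} = \frac{1}{33}$)
$j{\left(F{\left(7 \right)} \right)} - -565 = \frac{1}{33} - -565 = \frac{1}{33} + \left(-77 + 642\right) = \frac{1}{33} + 565 = \frac{18646}{33}$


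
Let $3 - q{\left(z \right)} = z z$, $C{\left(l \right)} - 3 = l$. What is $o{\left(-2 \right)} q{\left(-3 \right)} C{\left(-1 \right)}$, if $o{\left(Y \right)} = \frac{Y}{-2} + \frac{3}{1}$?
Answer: $-48$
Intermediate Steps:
$C{\left(l \right)} = 3 + l$
$q{\left(z \right)} = 3 - z^{2}$ ($q{\left(z \right)} = 3 - z z = 3 - z^{2}$)
$o{\left(Y \right)} = 3 - \frac{Y}{2}$ ($o{\left(Y \right)} = Y \left(- \frac{1}{2}\right) + 3 \cdot 1 = - \frac{Y}{2} + 3 = 3 - \frac{Y}{2}$)
$o{\left(-2 \right)} q{\left(-3 \right)} C{\left(-1 \right)} = \left(3 - -1\right) \left(3 - \left(-3\right)^{2}\right) \left(3 - 1\right) = \left(3 + 1\right) \left(3 - 9\right) 2 = 4 \left(3 - 9\right) 2 = 4 \left(-6\right) 2 = \left(-24\right) 2 = -48$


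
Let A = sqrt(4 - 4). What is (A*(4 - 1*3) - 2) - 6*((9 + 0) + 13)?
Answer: -134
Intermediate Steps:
A = 0 (A = sqrt(0) = 0)
(A*(4 - 1*3) - 2) - 6*((9 + 0) + 13) = (0*(4 - 1*3) - 2) - 6*((9 + 0) + 13) = (0*(4 - 3) - 2) - 6*(9 + 13) = (0*1 - 2) - 6*22 = (0 - 2) - 132 = -2 - 132 = -134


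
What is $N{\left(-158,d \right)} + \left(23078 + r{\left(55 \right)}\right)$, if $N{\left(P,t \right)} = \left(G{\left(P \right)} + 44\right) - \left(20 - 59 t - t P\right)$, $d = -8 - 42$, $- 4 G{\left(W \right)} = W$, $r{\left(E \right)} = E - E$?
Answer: $\frac{56183}{2} \approx 28092.0$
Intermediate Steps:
$r{\left(E \right)} = 0$
$G{\left(W \right)} = - \frac{W}{4}$
$d = -50$ ($d = -8 - 42 = -50$)
$N{\left(P,t \right)} = 24 + 59 t - \frac{P}{4} + P t$ ($N{\left(P,t \right)} = \left(- \frac{P}{4} + 44\right) - \left(20 - 59 t - t P\right) = \left(44 - \frac{P}{4}\right) - \left(20 - 59 t - P t\right) = \left(44 - \frac{P}{4}\right) + \left(-20 + 59 t + P t\right) = 24 + 59 t - \frac{P}{4} + P t$)
$N{\left(-158,d \right)} + \left(23078 + r{\left(55 \right)}\right) = \left(24 + 59 \left(-50\right) - - \frac{79}{2} - -7900\right) + \left(23078 + 0\right) = \left(24 - 2950 + \frac{79}{2} + 7900\right) + 23078 = \frac{10027}{2} + 23078 = \frac{56183}{2}$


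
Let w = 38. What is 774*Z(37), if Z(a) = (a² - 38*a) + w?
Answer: 774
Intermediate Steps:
Z(a) = 38 + a² - 38*a (Z(a) = (a² - 38*a) + 38 = 38 + a² - 38*a)
774*Z(37) = 774*(38 + 37² - 38*37) = 774*(38 + 1369 - 1406) = 774*1 = 774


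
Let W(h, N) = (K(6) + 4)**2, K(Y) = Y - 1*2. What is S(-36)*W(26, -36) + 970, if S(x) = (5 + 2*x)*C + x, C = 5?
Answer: -22774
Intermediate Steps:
S(x) = 25 + 11*x (S(x) = (5 + 2*x)*5 + x = (25 + 10*x) + x = 25 + 11*x)
K(Y) = -2 + Y (K(Y) = Y - 2 = -2 + Y)
W(h, N) = 64 (W(h, N) = ((-2 + 6) + 4)**2 = (4 + 4)**2 = 8**2 = 64)
S(-36)*W(26, -36) + 970 = (25 + 11*(-36))*64 + 970 = (25 - 396)*64 + 970 = -371*64 + 970 = -23744 + 970 = -22774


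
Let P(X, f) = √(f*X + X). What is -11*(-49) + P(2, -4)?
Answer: 539 + I*√6 ≈ 539.0 + 2.4495*I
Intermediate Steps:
P(X, f) = √(X + X*f) (P(X, f) = √(X*f + X) = √(X + X*f))
-11*(-49) + P(2, -4) = -11*(-49) + √(2*(1 - 4)) = 539 + √(2*(-3)) = 539 + √(-6) = 539 + I*√6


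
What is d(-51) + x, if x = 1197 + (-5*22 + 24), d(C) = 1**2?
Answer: 1112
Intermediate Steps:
d(C) = 1
x = 1111 (x = 1197 + (-110 + 24) = 1197 - 86 = 1111)
d(-51) + x = 1 + 1111 = 1112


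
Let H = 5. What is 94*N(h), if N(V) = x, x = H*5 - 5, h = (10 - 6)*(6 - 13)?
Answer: 1880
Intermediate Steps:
h = -28 (h = 4*(-7) = -28)
x = 20 (x = 5*5 - 5 = 25 - 5 = 20)
N(V) = 20
94*N(h) = 94*20 = 1880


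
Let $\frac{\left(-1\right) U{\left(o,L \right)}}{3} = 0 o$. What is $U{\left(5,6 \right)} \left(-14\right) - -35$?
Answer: $35$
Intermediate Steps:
$U{\left(o,L \right)} = 0$ ($U{\left(o,L \right)} = - 3 \cdot 0 o = \left(-3\right) 0 = 0$)
$U{\left(5,6 \right)} \left(-14\right) - -35 = 0 \left(-14\right) - -35 = 0 + 35 = 35$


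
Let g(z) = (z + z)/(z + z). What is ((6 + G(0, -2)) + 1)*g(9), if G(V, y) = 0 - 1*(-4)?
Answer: 11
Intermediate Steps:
g(z) = 1 (g(z) = (2*z)/((2*z)) = (2*z)*(1/(2*z)) = 1)
G(V, y) = 4 (G(V, y) = 0 + 4 = 4)
((6 + G(0, -2)) + 1)*g(9) = ((6 + 4) + 1)*1 = (10 + 1)*1 = 11*1 = 11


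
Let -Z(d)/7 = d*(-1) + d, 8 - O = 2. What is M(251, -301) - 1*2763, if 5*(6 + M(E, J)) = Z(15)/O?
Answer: -2769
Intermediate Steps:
O = 6 (O = 8 - 1*2 = 8 - 2 = 6)
Z(d) = 0 (Z(d) = -7*(d*(-1) + d) = -7*(-d + d) = -7*0 = 0)
M(E, J) = -6 (M(E, J) = -6 + (0/6)/5 = -6 + (0*(⅙))/5 = -6 + (⅕)*0 = -6 + 0 = -6)
M(251, -301) - 1*2763 = -6 - 1*2763 = -6 - 2763 = -2769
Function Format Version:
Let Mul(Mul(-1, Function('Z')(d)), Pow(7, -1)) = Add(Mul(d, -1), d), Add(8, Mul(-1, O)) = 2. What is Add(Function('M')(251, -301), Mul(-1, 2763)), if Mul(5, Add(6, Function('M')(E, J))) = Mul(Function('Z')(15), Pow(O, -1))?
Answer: -2769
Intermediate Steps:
O = 6 (O = Add(8, Mul(-1, 2)) = Add(8, -2) = 6)
Function('Z')(d) = 0 (Function('Z')(d) = Mul(-7, Add(Mul(d, -1), d)) = Mul(-7, Add(Mul(-1, d), d)) = Mul(-7, 0) = 0)
Function('M')(E, J) = -6 (Function('M')(E, J) = Add(-6, Mul(Rational(1, 5), Mul(0, Pow(6, -1)))) = Add(-6, Mul(Rational(1, 5), Mul(0, Rational(1, 6)))) = Add(-6, Mul(Rational(1, 5), 0)) = Add(-6, 0) = -6)
Add(Function('M')(251, -301), Mul(-1, 2763)) = Add(-6, Mul(-1, 2763)) = Add(-6, -2763) = -2769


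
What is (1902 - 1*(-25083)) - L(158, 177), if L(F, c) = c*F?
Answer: -981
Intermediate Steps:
L(F, c) = F*c
(1902 - 1*(-25083)) - L(158, 177) = (1902 - 1*(-25083)) - 158*177 = (1902 + 25083) - 1*27966 = 26985 - 27966 = -981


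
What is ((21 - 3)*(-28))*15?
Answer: -7560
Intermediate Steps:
((21 - 3)*(-28))*15 = (18*(-28))*15 = -504*15 = -7560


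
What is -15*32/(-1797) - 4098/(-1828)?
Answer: 1373591/547486 ≈ 2.5089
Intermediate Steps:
-15*32/(-1797) - 4098/(-1828) = -480*(-1/1797) - 4098*(-1/1828) = 160/599 + 2049/914 = 1373591/547486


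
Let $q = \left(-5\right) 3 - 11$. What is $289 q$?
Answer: $-7514$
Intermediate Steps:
$q = -26$ ($q = -15 - 11 = -26$)
$289 q = 289 \left(-26\right) = -7514$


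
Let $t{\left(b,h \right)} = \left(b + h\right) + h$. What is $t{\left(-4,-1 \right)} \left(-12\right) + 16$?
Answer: $88$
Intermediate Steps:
$t{\left(b,h \right)} = b + 2 h$
$t{\left(-4,-1 \right)} \left(-12\right) + 16 = \left(-4 + 2 \left(-1\right)\right) \left(-12\right) + 16 = \left(-4 - 2\right) \left(-12\right) + 16 = \left(-6\right) \left(-12\right) + 16 = 72 + 16 = 88$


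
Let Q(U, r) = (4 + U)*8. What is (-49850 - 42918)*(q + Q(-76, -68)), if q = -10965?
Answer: 1070635488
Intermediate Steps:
Q(U, r) = 32 + 8*U
(-49850 - 42918)*(q + Q(-76, -68)) = (-49850 - 42918)*(-10965 + (32 + 8*(-76))) = -92768*(-10965 + (32 - 608)) = -92768*(-10965 - 576) = -92768*(-11541) = 1070635488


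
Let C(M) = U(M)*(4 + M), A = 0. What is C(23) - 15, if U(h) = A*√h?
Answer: -15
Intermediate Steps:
U(h) = 0 (U(h) = 0*√h = 0)
C(M) = 0 (C(M) = 0*(4 + M) = 0)
C(23) - 15 = 0 - 15 = -15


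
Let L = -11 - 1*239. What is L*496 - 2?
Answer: -124002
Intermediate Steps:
L = -250 (L = -11 - 239 = -250)
L*496 - 2 = -250*496 - 2 = -124000 - 2 = -124002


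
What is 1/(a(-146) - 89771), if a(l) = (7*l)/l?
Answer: -1/89764 ≈ -1.1140e-5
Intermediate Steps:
a(l) = 7
1/(a(-146) - 89771) = 1/(7 - 89771) = 1/(-89764) = -1/89764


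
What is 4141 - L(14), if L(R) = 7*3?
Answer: 4120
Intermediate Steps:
L(R) = 21
4141 - L(14) = 4141 - 1*21 = 4141 - 21 = 4120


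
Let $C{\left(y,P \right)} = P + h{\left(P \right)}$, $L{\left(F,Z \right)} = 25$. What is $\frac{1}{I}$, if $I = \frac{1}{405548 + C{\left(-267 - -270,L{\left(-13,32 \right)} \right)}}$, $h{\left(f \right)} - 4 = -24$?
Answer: $405553$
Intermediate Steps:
$h{\left(f \right)} = -20$ ($h{\left(f \right)} = 4 - 24 = -20$)
$C{\left(y,P \right)} = -20 + P$ ($C{\left(y,P \right)} = P - 20 = -20 + P$)
$I = \frac{1}{405553}$ ($I = \frac{1}{405548 + \left(-20 + 25\right)} = \frac{1}{405548 + 5} = \frac{1}{405553} \approx 2.4658 \cdot 10^{-6}$)
$\frac{1}{I} = \frac{1}{\frac{1}{405553}} = 405553$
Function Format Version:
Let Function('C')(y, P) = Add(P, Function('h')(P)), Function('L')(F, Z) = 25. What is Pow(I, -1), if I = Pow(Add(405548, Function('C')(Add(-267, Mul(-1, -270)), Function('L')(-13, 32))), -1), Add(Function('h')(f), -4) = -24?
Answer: 405553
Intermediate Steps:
Function('h')(f) = -20 (Function('h')(f) = Add(4, -24) = -20)
Function('C')(y, P) = Add(-20, P) (Function('C')(y, P) = Add(P, -20) = Add(-20, P))
I = Rational(1, 405553) (I = Pow(Add(405548, Add(-20, 25)), -1) = Pow(Add(405548, 5), -1) = Pow(405553, -1) = Rational(1, 405553) ≈ 2.4658e-6)
Pow(I, -1) = Pow(Rational(1, 405553), -1) = 405553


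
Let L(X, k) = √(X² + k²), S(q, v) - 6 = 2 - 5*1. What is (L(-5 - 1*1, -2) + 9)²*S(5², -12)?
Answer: 363 + 108*√10 ≈ 704.53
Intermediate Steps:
S(q, v) = 3 (S(q, v) = 6 + (2 - 5*1) = 6 + (2 - 5) = 6 - 3 = 3)
(L(-5 - 1*1, -2) + 9)²*S(5², -12) = (√((-5 - 1*1)² + (-2)²) + 9)²*3 = (√((-5 - 1)² + 4) + 9)²*3 = (√((-6)² + 4) + 9)²*3 = (√(36 + 4) + 9)²*3 = (√40 + 9)²*3 = (2*√10 + 9)²*3 = (9 + 2*√10)²*3 = 3*(9 + 2*√10)²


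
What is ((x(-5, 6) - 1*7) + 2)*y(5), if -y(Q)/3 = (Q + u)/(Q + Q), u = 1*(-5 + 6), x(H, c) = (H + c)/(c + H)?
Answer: 36/5 ≈ 7.2000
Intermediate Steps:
x(H, c) = 1 (x(H, c) = (H + c)/(H + c) = 1)
u = 1 (u = 1*1 = 1)
y(Q) = -3*(1 + Q)/(2*Q) (y(Q) = -3*(Q + 1)/(Q + Q) = -3*(1 + Q)/(2*Q))
((x(-5, 6) - 1*7) + 2)*y(5) = ((1 - 1*7) + 2)*((3/2)*(-1 - 1*5)/5) = ((1 - 7) + 2)*((3/2)*(1/5)*(-1 - 5)) = (-6 + 2)*((3/2)*(1/5)*(-6)) = -4*(-9/5) = 36/5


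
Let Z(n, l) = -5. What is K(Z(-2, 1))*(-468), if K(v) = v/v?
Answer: -468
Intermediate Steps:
K(v) = 1
K(Z(-2, 1))*(-468) = 1*(-468) = -468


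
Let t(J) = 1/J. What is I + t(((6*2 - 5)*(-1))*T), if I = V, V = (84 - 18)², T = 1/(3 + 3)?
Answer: 30486/7 ≈ 4355.1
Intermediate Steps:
T = ⅙ (T = 1/6 = ⅙ ≈ 0.16667)
V = 4356 (V = 66² = 4356)
I = 4356
I + t(((6*2 - 5)*(-1))*T) = 4356 + 1/(((6*2 - 5)*(-1))*(⅙)) = 4356 + 1/(((12 - 5)*(-1))*(⅙)) = 4356 + 1/((7*(-1))*(⅙)) = 4356 + 1/(-7*⅙) = 4356 + 1/(-7/6) = 4356 - 6/7 = 30486/7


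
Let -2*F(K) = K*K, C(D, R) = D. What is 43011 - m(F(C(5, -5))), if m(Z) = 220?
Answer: 42791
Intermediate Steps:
F(K) = -K**2/2 (F(K) = -K*K/2 = -K**2/2)
43011 - m(F(C(5, -5))) = 43011 - 1*220 = 43011 - 220 = 42791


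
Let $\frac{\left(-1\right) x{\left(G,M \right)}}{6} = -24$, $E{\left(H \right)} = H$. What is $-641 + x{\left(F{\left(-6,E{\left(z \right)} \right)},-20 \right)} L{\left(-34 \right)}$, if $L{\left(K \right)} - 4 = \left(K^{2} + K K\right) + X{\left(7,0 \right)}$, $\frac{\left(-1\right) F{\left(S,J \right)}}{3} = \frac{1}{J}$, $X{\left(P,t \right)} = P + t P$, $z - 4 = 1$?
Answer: $333871$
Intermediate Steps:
$z = 5$ ($z = 4 + 1 = 5$)
$X{\left(P,t \right)} = P + P t$
$F{\left(S,J \right)} = - \frac{3}{J}$
$L{\left(K \right)} = 11 + 2 K^{2}$ ($L{\left(K \right)} = 4 + \left(\left(K^{2} + K K\right) + 7 \left(1 + 0\right)\right) = 4 + \left(\left(K^{2} + K^{2}\right) + 7 \cdot 1\right) = 4 + \left(2 K^{2} + 7\right) = 4 + \left(7 + 2 K^{2}\right) = 11 + 2 K^{2}$)
$x{\left(G,M \right)} = 144$ ($x{\left(G,M \right)} = \left(-6\right) \left(-24\right) = 144$)
$-641 + x{\left(F{\left(-6,E{\left(z \right)} \right)},-20 \right)} L{\left(-34 \right)} = -641 + 144 \left(11 + 2 \left(-34\right)^{2}\right) = -641 + 144 \left(11 + 2 \cdot 1156\right) = -641 + 144 \left(11 + 2312\right) = -641 + 144 \cdot 2323 = -641 + 334512 = 333871$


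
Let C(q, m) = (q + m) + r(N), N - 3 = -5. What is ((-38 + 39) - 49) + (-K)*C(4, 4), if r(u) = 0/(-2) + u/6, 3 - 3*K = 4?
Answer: -409/9 ≈ -45.444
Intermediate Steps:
K = -1/3 (K = 1 - 1/3*4 = 1 - 4/3 = -1/3 ≈ -0.33333)
N = -2 (N = 3 - 5 = -2)
r(u) = u/6 (r(u) = 0*(-1/2) + u*(1/6) = 0 + u/6 = u/6)
C(q, m) = -1/3 + m + q (C(q, m) = (q + m) + (1/6)*(-2) = (m + q) - 1/3 = -1/3 + m + q)
((-38 + 39) - 49) + (-K)*C(4, 4) = ((-38 + 39) - 49) + (-1*(-1/3))*(-1/3 + 4 + 4) = (1 - 49) + (1/3)*(23/3) = -48 + 23/9 = -409/9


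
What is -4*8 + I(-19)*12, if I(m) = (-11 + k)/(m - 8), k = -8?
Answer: -212/9 ≈ -23.556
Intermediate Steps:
I(m) = -19/(-8 + m) (I(m) = (-11 - 8)/(m - 8) = -19/(-8 + m))
-4*8 + I(-19)*12 = -4*8 - 19/(-8 - 19)*12 = -32 - 19/(-27)*12 = -32 - 19*(-1/27)*12 = -32 + (19/27)*12 = -32 + 76/9 = -212/9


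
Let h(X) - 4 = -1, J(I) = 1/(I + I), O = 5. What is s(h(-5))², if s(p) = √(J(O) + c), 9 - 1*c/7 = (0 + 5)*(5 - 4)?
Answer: 281/10 ≈ 28.100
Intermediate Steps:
J(I) = 1/(2*I)
h(X) = 3 (h(X) = 4 - 1 = 3)
c = 28 (c = 63 - 7*(0 + 5)*(5 - 4) = 63 - 35 = 28)
s(p) = √2810/10 (s(p) = √((½)/5 + 28) = √((½)*(⅕) + 28) = √(⅒ + 28) = √(281/10) = √2810/10)
s(h(-5))² = (√2810/10)² = 281/10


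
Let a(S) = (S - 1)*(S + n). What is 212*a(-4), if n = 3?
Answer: 1060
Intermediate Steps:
a(S) = (-1 + S)*(3 + S) (a(S) = (S - 1)*(S + 3) = (-1 + S)*(3 + S))
212*a(-4) = 212*(-3 + (-4)² + 2*(-4)) = 212*(-3 + 16 - 8) = 212*5 = 1060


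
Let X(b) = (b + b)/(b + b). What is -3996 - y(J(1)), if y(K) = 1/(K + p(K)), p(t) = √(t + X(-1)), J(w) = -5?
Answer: -115879/29 + 2*I/29 ≈ -3995.8 + 0.068966*I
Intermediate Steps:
X(b) = 1 (X(b) = (2*b)/((2*b)) = (2*b)*(1/(2*b)) = 1)
p(t) = √(1 + t) (p(t) = √(t + 1) = √(1 + t))
y(K) = 1/(K + √(1 + K))
-3996 - y(J(1)) = -3996 - 1/(-5 + √(1 - 5)) = -3996 - 1/(-5 + √(-4)) = -3996 - 1/(-5 + 2*I) = -3996 - (-5 - 2*I)/29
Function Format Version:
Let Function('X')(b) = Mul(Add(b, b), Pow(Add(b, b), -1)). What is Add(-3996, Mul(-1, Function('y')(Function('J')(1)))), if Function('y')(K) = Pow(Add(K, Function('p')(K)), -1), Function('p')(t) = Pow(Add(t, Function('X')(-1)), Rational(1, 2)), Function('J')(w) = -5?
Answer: Add(Rational(-115879, 29), Mul(Rational(2, 29), I)) ≈ Add(-3995.8, Mul(0.068966, I))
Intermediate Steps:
Function('X')(b) = 1 (Function('X')(b) = Mul(Mul(2, b), Pow(Mul(2, b), -1)) = Mul(Mul(2, b), Mul(Rational(1, 2), Pow(b, -1))) = 1)
Function('p')(t) = Pow(Add(1, t), Rational(1, 2)) (Function('p')(t) = Pow(Add(t, 1), Rational(1, 2)) = Pow(Add(1, t), Rational(1, 2)))
Function('y')(K) = Pow(Add(K, Pow(Add(1, K), Rational(1, 2))), -1)
Add(-3996, Mul(-1, Function('y')(Function('J')(1)))) = Add(-3996, Mul(-1, Pow(Add(-5, Pow(Add(1, -5), Rational(1, 2))), -1))) = Add(-3996, Mul(-1, Pow(Add(-5, Pow(-4, Rational(1, 2))), -1))) = Add(-3996, Mul(-1, Pow(Add(-5, Mul(2, I)), -1))) = Add(-3996, Mul(-1, Mul(Rational(1, 29), Add(-5, Mul(-2, I))))) = Add(-3996, Mul(Rational(-1, 29), Add(-5, Mul(-2, I))))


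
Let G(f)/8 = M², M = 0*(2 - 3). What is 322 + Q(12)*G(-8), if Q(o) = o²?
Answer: 322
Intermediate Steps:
M = 0 (M = 0*(-1) = 0)
G(f) = 0 (G(f) = 8*0² = 8*0 = 0)
322 + Q(12)*G(-8) = 322 + 12²*0 = 322 + 144*0 = 322 + 0 = 322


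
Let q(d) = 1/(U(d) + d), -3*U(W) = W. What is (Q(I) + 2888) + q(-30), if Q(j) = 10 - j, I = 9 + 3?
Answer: 57719/20 ≈ 2885.9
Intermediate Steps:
I = 12
U(W) = -W/3
q(d) = 3/(2*d) (q(d) = 1/(-d/3 + d) = 1/(2*d/3) = 3/(2*d))
(Q(I) + 2888) + q(-30) = ((10 - 1*12) + 2888) + (3/2)/(-30) = ((10 - 12) + 2888) + (3/2)*(-1/30) = (-2 + 2888) - 1/20 = 2886 - 1/20 = 57719/20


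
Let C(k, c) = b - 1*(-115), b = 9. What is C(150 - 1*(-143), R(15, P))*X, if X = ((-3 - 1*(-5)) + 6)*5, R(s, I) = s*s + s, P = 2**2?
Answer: 4960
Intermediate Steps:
P = 4
R(s, I) = s + s**2 (R(s, I) = s**2 + s = s + s**2)
C(k, c) = 124 (C(k, c) = 9 - 1*(-115) = 9 + 115 = 124)
X = 40 (X = ((-3 + 5) + 6)*5 = (2 + 6)*5 = 8*5 = 40)
C(150 - 1*(-143), R(15, P))*X = 124*40 = 4960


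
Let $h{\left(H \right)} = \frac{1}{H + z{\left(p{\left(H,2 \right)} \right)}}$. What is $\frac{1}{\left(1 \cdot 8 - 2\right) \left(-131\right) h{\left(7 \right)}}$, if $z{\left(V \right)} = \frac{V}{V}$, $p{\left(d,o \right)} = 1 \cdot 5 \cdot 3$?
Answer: $- \frac{4}{393} \approx -0.010178$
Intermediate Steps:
$p{\left(d,o \right)} = 15$ ($p{\left(d,o \right)} = 5 \cdot 3 = 15$)
$z{\left(V \right)} = 1$
$h{\left(H \right)} = \frac{1}{1 + H}$ ($h{\left(H \right)} = \frac{1}{H + 1} = \frac{1}{1 + H}$)
$\frac{1}{\left(1 \cdot 8 - 2\right) \left(-131\right) h{\left(7 \right)}} = \frac{1}{\left(1 \cdot 8 - 2\right) \left(-131\right) \frac{1}{1 + 7}} = \frac{1}{\left(8 - 2\right) \left(-131\right) \frac{1}{8}} = \frac{1}{6 \left(-131\right) \frac{1}{8}} = \frac{1}{\left(-786\right) \frac{1}{8}} = \frac{1}{- \frac{393}{4}} = - \frac{4}{393}$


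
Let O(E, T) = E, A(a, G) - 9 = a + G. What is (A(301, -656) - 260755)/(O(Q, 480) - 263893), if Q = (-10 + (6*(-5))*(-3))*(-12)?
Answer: 261101/264853 ≈ 0.98583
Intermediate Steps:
Q = -960 (Q = (-10 - 30*(-3))*(-12) = (-10 + 90)*(-12) = 80*(-12) = -960)
A(a, G) = 9 + G + a (A(a, G) = 9 + (a + G) = 9 + (G + a) = 9 + G + a)
(A(301, -656) - 260755)/(O(Q, 480) - 263893) = ((9 - 656 + 301) - 260755)/(-960 - 263893) = (-346 - 260755)/(-264853) = -261101*(-1/264853) = 261101/264853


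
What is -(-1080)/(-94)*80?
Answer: -43200/47 ≈ -919.15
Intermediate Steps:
-(-1080)/(-94)*80 = -(-1080)*(-1)/94*80 = -15*36/47*80 = -540/47*80 = -43200/47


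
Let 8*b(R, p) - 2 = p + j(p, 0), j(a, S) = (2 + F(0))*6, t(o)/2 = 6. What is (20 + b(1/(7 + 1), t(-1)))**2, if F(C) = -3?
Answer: 441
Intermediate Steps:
t(o) = 12 (t(o) = 2*6 = 12)
j(a, S) = -6 (j(a, S) = (2 - 3)*6 = -1*6 = -6)
b(R, p) = -1/2 + p/8 (b(R, p) = 1/4 + (p - 6)/8 = 1/4 + (-6 + p)/8 = 1/4 + (-3/4 + p/8) = -1/2 + p/8)
(20 + b(1/(7 + 1), t(-1)))**2 = (20 + (-1/2 + (1/8)*12))**2 = (20 + (-1/2 + 3/2))**2 = (20 + 1)**2 = 21**2 = 441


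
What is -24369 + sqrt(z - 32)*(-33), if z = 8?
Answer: -24369 - 66*I*sqrt(6) ≈ -24369.0 - 161.67*I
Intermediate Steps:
-24369 + sqrt(z - 32)*(-33) = -24369 + sqrt(8 - 32)*(-33) = -24369 + sqrt(-24)*(-33) = -24369 + (2*I*sqrt(6))*(-33) = -24369 - 66*I*sqrt(6)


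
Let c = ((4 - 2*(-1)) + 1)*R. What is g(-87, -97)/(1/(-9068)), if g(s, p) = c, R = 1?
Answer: -63476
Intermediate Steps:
c = 7 (c = ((4 - 2*(-1)) + 1)*1 = ((4 + 2) + 1)*1 = (6 + 1)*1 = 7*1 = 7)
g(s, p) = 7
g(-87, -97)/(1/(-9068)) = 7/(1/(-9068)) = 7/(-1/9068) = 7*(-9068) = -63476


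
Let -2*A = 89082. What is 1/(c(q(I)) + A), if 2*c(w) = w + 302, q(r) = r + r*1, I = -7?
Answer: -1/44397 ≈ -2.2524e-5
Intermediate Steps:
A = -44541 (A = -½*89082 = -44541)
q(r) = 2*r (q(r) = r + r = 2*r)
c(w) = 151 + w/2 (c(w) = (w + 302)/2 = (302 + w)/2 = 151 + w/2)
1/(c(q(I)) + A) = 1/((151 + (2*(-7))/2) - 44541) = 1/((151 + (½)*(-14)) - 44541) = 1/((151 - 7) - 44541) = 1/(144 - 44541) = 1/(-44397) = -1/44397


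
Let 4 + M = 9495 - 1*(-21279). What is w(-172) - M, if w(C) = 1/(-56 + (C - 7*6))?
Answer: -8307901/270 ≈ -30770.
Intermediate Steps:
M = 30770 (M = -4 + (9495 - 1*(-21279)) = -4 + (9495 + 21279) = -4 + 30774 = 30770)
w(C) = 1/(-98 + C) (w(C) = 1/(-56 + (C - 42)) = 1/(-56 + (-42 + C)) = 1/(-98 + C))
w(-172) - M = 1/(-98 - 172) - 1*30770 = 1/(-270) - 30770 = -1/270 - 30770 = -8307901/270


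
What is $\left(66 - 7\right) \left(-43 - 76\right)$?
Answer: $-7021$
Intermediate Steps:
$\left(66 - 7\right) \left(-43 - 76\right) = 59 \left(-43 - 76\right) = 59 \left(-119\right) = -7021$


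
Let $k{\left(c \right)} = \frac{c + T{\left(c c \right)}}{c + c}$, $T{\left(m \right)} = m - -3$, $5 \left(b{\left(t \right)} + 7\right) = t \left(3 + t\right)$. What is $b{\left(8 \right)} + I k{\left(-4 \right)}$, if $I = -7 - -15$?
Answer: $- \frac{22}{5} \approx -4.4$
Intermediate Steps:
$b{\left(t \right)} = -7 + \frac{t \left(3 + t\right)}{5}$
$T{\left(m \right)} = 3 + m$ ($T{\left(m \right)} = m + 3 = 3 + m$)
$I = 8$ ($I = -7 + 15 = 8$)
$k{\left(c \right)} = \frac{3 + c + c^{2}}{2 c}$ ($k{\left(c \right)} = \frac{c + \left(3 + c c\right)}{c + c} = \frac{c + \left(3 + c^{2}\right)}{2 c} = \left(3 + c + c^{2}\right) \frac{1}{2 c} = \frac{3 + c + c^{2}}{2 c}$)
$b{\left(8 \right)} + I k{\left(-4 \right)} = \left(-7 + \frac{8^{2}}{5} + \frac{3}{5} \cdot 8\right) + 8 \frac{3 - 4 + \left(-4\right)^{2}}{2 \left(-4\right)} = \left(-7 + \frac{1}{5} \cdot 64 + \frac{24}{5}\right) + 8 \cdot \frac{1}{2} \left(- \frac{1}{4}\right) \left(3 - 4 + 16\right) = \left(-7 + \frac{64}{5} + \frac{24}{5}\right) + 8 \cdot \frac{1}{2} \left(- \frac{1}{4}\right) 15 = \frac{53}{5} + 8 \left(- \frac{15}{8}\right) = \frac{53}{5} - 15 = - \frac{22}{5}$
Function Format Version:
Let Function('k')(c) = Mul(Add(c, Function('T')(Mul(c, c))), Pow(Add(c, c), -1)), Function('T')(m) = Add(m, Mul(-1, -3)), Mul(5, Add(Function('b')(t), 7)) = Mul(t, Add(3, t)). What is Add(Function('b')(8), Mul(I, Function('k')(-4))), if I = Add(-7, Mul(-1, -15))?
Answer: Rational(-22, 5) ≈ -4.4000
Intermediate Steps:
Function('b')(t) = Add(-7, Mul(Rational(1, 5), t, Add(3, t))) (Function('b')(t) = Add(-7, Mul(Rational(1, 5), Mul(t, Add(3, t)))) = Add(-7, Mul(Rational(1, 5), t, Add(3, t))))
Function('T')(m) = Add(3, m) (Function('T')(m) = Add(m, 3) = Add(3, m))
I = 8 (I = Add(-7, 15) = 8)
Function('k')(c) = Mul(Rational(1, 2), Pow(c, -1), Add(3, c, Pow(c, 2))) (Function('k')(c) = Mul(Add(c, Add(3, Mul(c, c))), Pow(Add(c, c), -1)) = Mul(Add(c, Add(3, Pow(c, 2))), Pow(Mul(2, c), -1)) = Mul(Add(3, c, Pow(c, 2)), Mul(Rational(1, 2), Pow(c, -1))) = Mul(Rational(1, 2), Pow(c, -1), Add(3, c, Pow(c, 2))))
Add(Function('b')(8), Mul(I, Function('k')(-4))) = Add(Add(-7, Mul(Rational(1, 5), Pow(8, 2)), Mul(Rational(3, 5), 8)), Mul(8, Mul(Rational(1, 2), Pow(-4, -1), Add(3, -4, Pow(-4, 2))))) = Add(Add(-7, Mul(Rational(1, 5), 64), Rational(24, 5)), Mul(8, Mul(Rational(1, 2), Rational(-1, 4), Add(3, -4, 16)))) = Add(Add(-7, Rational(64, 5), Rational(24, 5)), Mul(8, Mul(Rational(1, 2), Rational(-1, 4), 15))) = Add(Rational(53, 5), Mul(8, Rational(-15, 8))) = Add(Rational(53, 5), -15) = Rational(-22, 5)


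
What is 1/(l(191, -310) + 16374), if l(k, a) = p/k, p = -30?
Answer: 191/3127404 ≈ 6.1073e-5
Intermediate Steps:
l(k, a) = -30/k
1/(l(191, -310) + 16374) = 1/(-30/191 + 16374) = 1/(3127404/191) = 191/3127404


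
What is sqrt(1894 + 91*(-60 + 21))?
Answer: I*sqrt(1655) ≈ 40.682*I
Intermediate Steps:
sqrt(1894 + 91*(-60 + 21)) = sqrt(1894 + 91*(-39)) = sqrt(1894 - 3549) = sqrt(-1655) = I*sqrt(1655)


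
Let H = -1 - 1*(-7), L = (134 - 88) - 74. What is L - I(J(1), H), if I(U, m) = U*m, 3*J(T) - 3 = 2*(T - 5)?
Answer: -18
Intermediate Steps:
J(T) = -7/3 + 2*T/3 (J(T) = 1 + (2*(T - 5))/3 = 1 + (2*(-5 + T))/3 = 1 + (-10 + 2*T)/3 = 1 + (-10/3 + 2*T/3) = -7/3 + 2*T/3)
L = -28 (L = 46 - 74 = -28)
H = 6 (H = -1 + 7 = 6)
L - I(J(1), H) = -28 - (-7/3 + (⅔)*1)*6 = -28 - (-7/3 + ⅔)*6 = -28 - (-5)*6/3 = -28 - 1*(-10) = -28 + 10 = -18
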